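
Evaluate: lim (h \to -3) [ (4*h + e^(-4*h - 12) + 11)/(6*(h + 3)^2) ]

4/3

Direct substitution gives 0/0.
Apply L'Hôpital: lim (4 - 4*e^(-4*h - 12))/(12*h + 36), still 0/0.
After 2 applications of L'Hôpital's rule the quotient is (16*e^(-4*h - 12))/(12); substituting h = -3 gives 4/3.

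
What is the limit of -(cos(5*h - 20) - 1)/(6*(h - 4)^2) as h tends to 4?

Direct substitution gives 0/0.
Apply L'Hôpital: lim (-5*sin(5*h - 20))/(48 - 12*h), still 0/0.
After 2 applications of L'Hôpital's rule the quotient is (-25*cos(5*h - 20))/(-12); substituting h = 4 gives 25/12.

25/12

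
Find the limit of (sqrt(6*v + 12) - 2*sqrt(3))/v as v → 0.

√(3)/2

A 0/0 form; rationalise with √(12 + 6v) + √12. This collapses the numerator to 6v, leaving 6/(√(12 + 6v) + √12) → 6/(2√12) = √(3)/2.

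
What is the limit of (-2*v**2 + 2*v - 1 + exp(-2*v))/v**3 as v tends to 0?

Direct substitution gives 0/0.
Apply L'Hôpital: lim (-4*v + 2 - 2*e^(-2*v))/(3*v^2), still 0/0.
Apply L'Hôpital: lim (-4 + 4*e^(-2*v))/(6*v), still 0/0.
After 3 applications of L'Hôpital's rule the quotient is (-8*e^(-2*v))/(6); substituting v = 0 gives -4/3.

-4/3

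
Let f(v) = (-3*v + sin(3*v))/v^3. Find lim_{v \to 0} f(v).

Direct substitution gives 0/0.
Apply L'Hôpital: lim (3*cos(3*v) - 3)/(3*v^2), still 0/0.
Apply L'Hôpital: lim (-9*sin(3*v))/(6*v), still 0/0.
After 3 applications of L'Hôpital's rule the quotient is (-27*cos(3*v))/(6); substituting v = 0 gives -9/2.

-9/2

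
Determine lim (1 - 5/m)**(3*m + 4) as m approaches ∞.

e^(-15)

Let L be the limit and take ln: ln L = lim (3m + 4)·ln(1 - 5/m) = lim (3m + 4)·(-5/m + O(1/m²)) = -15.
Hence L = e^(-15).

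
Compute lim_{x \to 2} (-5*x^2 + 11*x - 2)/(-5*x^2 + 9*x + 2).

9/11

At x = 2 both the top and bottom vanish — a removable singularity. Factoring out (x - 2) from each leaves (1 - 5*x)/(-5*x - 1), which at x = 2 equals 9/11.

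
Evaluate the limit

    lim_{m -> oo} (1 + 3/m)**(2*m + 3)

Write it as [(1 + 3/m)^m]^(2) · (1 + 3/m)^(3). The bracketed term tends to e^(3) and the second factor to 1, so the limit is e^(6).

e^(6)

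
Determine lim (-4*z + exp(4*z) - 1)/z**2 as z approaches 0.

8

Direct substitution gives 0/0.
Apply L'Hôpital: lim (4*e^(4*z) - 4)/(2*z), still 0/0.
After 2 applications of L'Hôpital's rule the quotient is (16*e^(4*z))/(2); substituting z = 0 gives 8.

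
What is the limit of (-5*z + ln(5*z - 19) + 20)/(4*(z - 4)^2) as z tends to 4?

Direct substitution gives 0/0.
Apply L'Hôpital: lim (-5 + 5/(5*z - 19))/(8*z - 32), still 0/0.
After 2 applications of L'Hôpital's rule the quotient is (-25/(5*z - 19)^2)/(8); substituting z = 4 gives -25/8.

-25/8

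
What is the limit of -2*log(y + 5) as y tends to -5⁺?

∞

As y → -5⁺, y + 5 → 0⁺ and ln(y + 5) → −∞.
Multiplying by -2 gives ∞.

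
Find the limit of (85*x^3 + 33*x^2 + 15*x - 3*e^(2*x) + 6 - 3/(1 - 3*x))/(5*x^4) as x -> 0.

Substitution gives 0/0 (the numerator vanishes to order 4).
Expand each term to order x^4: the coefficient of x^4 in -3·1/(1 - 3x) is -243 and in -3·e^(2x) is -2.
Lower-order terms cancel with the polynomial part, so the numerator is (-245)·x^4 + o(x^4), and the limit is (-245)/(5) = -49.

-49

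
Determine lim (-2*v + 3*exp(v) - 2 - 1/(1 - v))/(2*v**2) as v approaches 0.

1/4

Substitution gives 0/0; apply L'Hôpital's rule 2 times.
After differentiating numerator and denominator 2 times the quotient is (3*e^(v) + 2/(v - 1)^3)/(4); at v = 0 this is 1/4.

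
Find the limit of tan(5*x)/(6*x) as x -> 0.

Substitution gives 0/0.
Since tan(u)/u → 1 as u → 0, tan(5x)/(5x) → 1 and the limit is 5/6.

5/6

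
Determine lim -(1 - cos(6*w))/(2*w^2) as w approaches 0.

Substitution gives 0/0.
Use (1 − cos u)/u² → 1/2 with u = 6w: the limit is 6²/(2·(-2)) = -9.

-9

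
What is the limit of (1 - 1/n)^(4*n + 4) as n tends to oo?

Write it as [(1 - 1/n)^n]^(4) · (1 - 1/n)^(4). The bracketed term tends to e^(-1) and the second factor to 1, so the limit is e^(-4).

e^(-4)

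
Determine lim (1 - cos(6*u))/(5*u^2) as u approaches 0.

18/5

Substitution gives 0/0.
Use (1 − cos θ)/θ² → 1/2 with θ = 6u: the limit is 6²/(2·5) = 18/5.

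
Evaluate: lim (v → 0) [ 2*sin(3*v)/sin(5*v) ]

Substitution gives 0/0.
Divide numerator and denominator by v: sin(3v)/v → 3 and sin(5v)/v → 5, so the limit is 2·3/5 = 6/5.

6/5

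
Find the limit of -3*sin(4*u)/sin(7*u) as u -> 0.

-12/7

Substitution gives 0/0.
Divide numerator and denominator by u: sin(4u)/u → 4 and sin(7u)/u → 7, so the limit is -3·4/7 = -12/7.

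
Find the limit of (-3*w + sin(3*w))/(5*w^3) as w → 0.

Direct substitution gives 0/0.
Apply L'Hôpital: lim (3*cos(3*w) - 3)/(15*w^2), still 0/0.
Apply L'Hôpital: lim (-9*sin(3*w))/(30*w), still 0/0.
After 3 applications of L'Hôpital's rule the quotient is (-27*cos(3*w))/(30); substituting w = 0 gives -9/10.

-9/10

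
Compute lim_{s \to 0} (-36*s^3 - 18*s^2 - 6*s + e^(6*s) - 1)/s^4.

54

Direct substitution gives 0/0.
Apply L'Hôpital: lim (-108*s^2 - 36*s + 6*e^(6*s) - 6)/(4*s^3), still 0/0.
Apply L'Hôpital: lim (-216*s + 36*e^(6*s) - 36)/(12*s^2), still 0/0.
Apply L'Hôpital: lim (216*e^(6*s) - 216)/(24*s), still 0/0.
After 4 applications of L'Hôpital's rule the quotient is (1296*e^(6*s))/(24); substituting s = 0 gives 54.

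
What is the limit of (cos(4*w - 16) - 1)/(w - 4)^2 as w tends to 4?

-8

Direct substitution gives 0/0.
Apply L'Hôpital: lim (-4*sin(4*w - 16))/(2*w - 8), still 0/0.
After 2 applications of L'Hôpital's rule the quotient is (-16*cos(4*w - 16))/(2); substituting w = 4 gives -8.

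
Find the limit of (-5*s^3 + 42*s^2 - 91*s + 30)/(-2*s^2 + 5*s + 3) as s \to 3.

Direct substitution gives 0/0, so factor. Both numerator and denominator have (s - 3) as a factor.
After cancelling, the expression reduces to (-5*s^2 + 27*s - 10)/(-2*s - 1).
Substituting s = 3 gives -26/7.

-26/7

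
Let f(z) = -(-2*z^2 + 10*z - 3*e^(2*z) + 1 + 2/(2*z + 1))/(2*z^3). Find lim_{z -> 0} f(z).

Substitution gives 0/0 (the numerator vanishes to order 3).
Expand each term to order z^3: the coefficient of z^3 in 2·1/(1 + 2z) is -16 and in -3·e^(2z) is -4.
Lower-order terms cancel with the polynomial part, so the numerator is (-20)·z^3 + o(z^3), and the limit is (-20)/(-2) = 10.

10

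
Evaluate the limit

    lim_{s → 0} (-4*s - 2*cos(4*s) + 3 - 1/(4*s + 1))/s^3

64

Substitution gives 0/0 (the numerator vanishes to order 3).
Expand each term to order s^3: the coefficient of s^3 in -2·cos(4s) is 0 and in −1/(1 + 4s) is 64.
Lower-order terms cancel with the polynomial part, so the numerator is (64)·s^3 + o(s^3), and the limit is (64)/(1) = 64.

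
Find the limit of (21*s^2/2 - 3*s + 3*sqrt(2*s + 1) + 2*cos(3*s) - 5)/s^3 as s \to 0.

Substitution gives 0/0; apply L'Hôpital's rule 3 times.
After differentiating numerator and denominator 3 times the quotient is (54*sin(3*s) + 9/(2*s + 1)^(5/2))/(6); at s = 0 this is 3/2.

3/2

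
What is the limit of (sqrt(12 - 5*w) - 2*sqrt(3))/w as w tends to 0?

-5*√(3)/12

Substitution gives 0/0. Multiply numerator and denominator by the conjugate √(12 - 5w) + √12.
The numerator becomes (12 - 5w) − 12 = -5w, so the expression simplifies to -5/(√(12 - 5w) + √12).
Letting w → 0 gives -5/(2√12) = -5*√(3)/12.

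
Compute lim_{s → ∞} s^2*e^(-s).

0

Write as s^2/e^{1s}, an ∞/∞ form.
Exponential growth dominates any polynomial, so repeated L'Hôpital (or the standard result) gives 0.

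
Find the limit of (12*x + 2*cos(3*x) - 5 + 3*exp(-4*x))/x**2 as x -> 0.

15

Substitution gives 0/0 (the numerator vanishes to order 2).
Expand each term to order x^2: the coefficient of x^2 in 2·cos(3x) is -9 and in 3·e^(-4x) is 24.
Lower-order terms cancel with the polynomial part, so the numerator is (15)·x^2 + o(x^2), and the limit is (15)/(1) = 15.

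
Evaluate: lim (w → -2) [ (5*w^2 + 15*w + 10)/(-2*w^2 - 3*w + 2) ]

-1

Since w = -2 makes numerator and denominator zero, (w + 2) divides both.
Cancelling it gives (5*w + 5)/(1 - 2*w); now plug in w = -2 to get -1.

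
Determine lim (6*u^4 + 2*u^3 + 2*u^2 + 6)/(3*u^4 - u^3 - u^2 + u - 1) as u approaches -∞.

2

Numerator and denominator both have degree 4.
Dividing every term by u^4, all lower-order terms vanish and the limit is the ratio of leading coefficients, 6/(3) = 2.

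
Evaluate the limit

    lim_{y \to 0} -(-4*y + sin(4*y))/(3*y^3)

Direct substitution gives 0/0.
Apply L'Hôpital: lim (4*cos(4*y) - 4)/(-9*y^2), still 0/0.
Apply L'Hôpital: lim (-16*sin(4*y))/(-18*y), still 0/0.
After 3 applications of L'Hôpital's rule the quotient is (-64*cos(4*y))/(-18); substituting y = 0 gives 32/9.

32/9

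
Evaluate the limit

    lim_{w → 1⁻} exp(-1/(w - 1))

As w → 1⁻, -1/(w - 1) → +∞, so e^(-1/(w - 1)) → ∞.

∞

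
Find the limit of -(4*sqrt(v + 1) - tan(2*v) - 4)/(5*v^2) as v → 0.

1/10

Substitution gives 0/0 (the numerator vanishes to order 2).
Expand each term to order v^2: the coefficient of v^2 in 4·√(1 + v) is -1/2 and in −tan(2v) is 0.
Lower-order terms cancel with the polynomial part, so the numerator is (-1/2)·v^2 + o(v^2), and the limit is (-1/2)/(-5) = 1/10.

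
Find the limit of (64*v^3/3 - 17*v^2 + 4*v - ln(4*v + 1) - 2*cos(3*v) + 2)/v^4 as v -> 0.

229/4

Substitution gives 0/0 (the numerator vanishes to order 4).
Expand each term to order v^4: the coefficient of v^4 in -2·cos(3v) is -27/4 and in −ln(1 + 4v) is 64.
Lower-order terms cancel with the polynomial part, so the numerator is (229/4)·v^4 + o(v^4), and the limit is (229/4)/(1) = 229/4.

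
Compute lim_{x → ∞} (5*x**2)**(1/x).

Base → ∞ and exponent → 0: an ∞^0 form.
Take logs: (1/x)·ln(5·x^2) = (ln 5 + 2·ln x)/x → 0.
So the limit is e^0 = 1.

1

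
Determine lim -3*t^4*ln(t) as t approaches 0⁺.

This is a 0·(−∞) form. Rewrite as -3·ln(t) / t^(−4) and apply L'Hôpital:
the derivative quotient is -3·(1/t) / (−4·t^(−5)) = (3/4)·t^4 → 0.

0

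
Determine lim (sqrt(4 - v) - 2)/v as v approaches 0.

A 0/0 form; rationalise with √(4 - v) + √4. This collapses the numerator to -v, leaving -1/(√(4 - v) + √4) → -1/(2√4) = -1/4.

-1/4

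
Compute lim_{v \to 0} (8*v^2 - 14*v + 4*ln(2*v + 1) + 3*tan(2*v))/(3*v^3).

Substitution gives 0/0; apply L'Hôpital's rule 3 times.
After differentiating numerator and denominator 3 times the quotient is (144*tan(2*v)^2/cos(2*v)^2 + 48/cos(2*v)^2 + 64/(2*v + 1)^3)/(18); at v = 0 this is 56/9.

56/9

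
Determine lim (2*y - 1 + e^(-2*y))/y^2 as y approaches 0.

Direct substitution gives 0/0.
Apply L'Hôpital: lim (2 - 2*e^(-2*y))/(2*y), still 0/0.
After 2 applications of L'Hôpital's rule the quotient is (4*e^(-2*y))/(2); substituting y = 0 gives 2.

2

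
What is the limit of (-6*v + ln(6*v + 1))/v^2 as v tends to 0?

-18

Direct substitution gives 0/0.
Apply L'Hôpital: lim (-6 + 6/(6*v + 1))/(2*v), still 0/0.
After 2 applications of L'Hôpital's rule the quotient is (-36/(6*v + 1)^2)/(2); substituting v = 0 gives -18.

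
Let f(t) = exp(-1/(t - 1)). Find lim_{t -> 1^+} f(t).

0

As t → 1⁺, -1/(t - 1) → −∞, so e^(-1/(t - 1)) → 0.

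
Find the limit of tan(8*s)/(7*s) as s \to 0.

8/7

Substitution gives 0/0.
Since tan(u)/u → 1 as u → 0, tan(8s)/(8s) → 1 and the limit is 8/7.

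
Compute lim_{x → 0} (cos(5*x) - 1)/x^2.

Direct substitution gives 0/0.
Apply L'Hôpital: lim (-5*sin(5*x))/(2*x), still 0/0.
After 2 applications of L'Hôpital's rule the quotient is (-25*cos(5*x))/(2); substituting x = 0 gives -25/2.

-25/2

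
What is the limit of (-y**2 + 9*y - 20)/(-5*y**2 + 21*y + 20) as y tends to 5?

1/29

Direct substitution gives 0/0, so factor. Both numerator and denominator have (y - 5) as a factor.
After cancelling, the expression reduces to (4 - y)/(-5*y - 4).
Substituting y = 5 gives 1/29.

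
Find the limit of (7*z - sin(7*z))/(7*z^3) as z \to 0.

Direct substitution gives 0/0.
Apply L'Hôpital: lim (7 - 7*cos(7*z))/(21*z^2), still 0/0.
Apply L'Hôpital: lim (49*sin(7*z))/(42*z), still 0/0.
After 3 applications of L'Hôpital's rule the quotient is (343*cos(7*z))/(42); substituting z = 0 gives 49/6.

49/6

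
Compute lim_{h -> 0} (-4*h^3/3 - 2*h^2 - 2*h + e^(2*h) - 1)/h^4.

2/3

Direct substitution gives 0/0.
Apply L'Hôpital: lim (-4*h^2 - 4*h + 2*e^(2*h) - 2)/(4*h^3), still 0/0.
Apply L'Hôpital: lim (-8*h + 4*e^(2*h) - 4)/(12*h^2), still 0/0.
Apply L'Hôpital: lim (8*e^(2*h) - 8)/(24*h), still 0/0.
After 4 applications of L'Hôpital's rule the quotient is (16*e^(2*h))/(24); substituting h = 0 gives 2/3.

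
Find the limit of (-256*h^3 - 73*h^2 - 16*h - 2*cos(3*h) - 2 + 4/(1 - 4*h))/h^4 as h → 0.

Substitution gives 0/0; apply L'Hôpital's rule 4 times.
After differentiating numerator and denominator 4 times the quotient is (-162*cos(3*h) - 24576/(4*h - 1)^5)/(24); at h = 0 this is 4069/4.

4069/4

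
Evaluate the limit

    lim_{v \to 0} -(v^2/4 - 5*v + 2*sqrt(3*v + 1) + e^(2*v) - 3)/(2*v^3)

Substitution gives 0/0; apply L'Hôpital's rule 3 times.
After differentiating numerator and denominator 3 times the quotient is (8*e^(2*v) + 81/(4*(3*v + 1)^(5/2)))/(-12); at v = 0 this is -113/48.

-113/48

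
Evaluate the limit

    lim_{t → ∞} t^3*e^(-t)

0

Write as t^3/e^{1t}, an ∞/∞ form.
Exponential growth dominates any polynomial, so repeated L'Hôpital (or the standard result) gives 0.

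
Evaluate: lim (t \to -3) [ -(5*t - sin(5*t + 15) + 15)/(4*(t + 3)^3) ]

-125/24

Direct substitution gives 0/0.
Apply L'Hôpital: lim (5 - 5*cos(5*t + 15))/(-12*(t + 3)^2), still 0/0.
Apply L'Hôpital: lim (25*sin(5*t + 15))/(-24*t - 72), still 0/0.
After 3 applications of L'Hôpital's rule the quotient is (125*cos(5*t + 15))/(-24); substituting t = -3 gives -125/24.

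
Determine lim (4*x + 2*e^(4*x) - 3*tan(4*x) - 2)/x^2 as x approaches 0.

16

Substitution gives 0/0; apply L'Hôpital's rule 2 times.
After differentiating numerator and denominator 2 times the quotient is (32*e^(4*x) - 96*tan(4*x)/cos(4*x)^2)/(2); at x = 0 this is 16.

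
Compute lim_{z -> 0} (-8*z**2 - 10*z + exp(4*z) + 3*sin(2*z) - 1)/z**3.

20/3

Substitution gives 0/0; apply L'Hôpital's rule 3 times.
After differentiating numerator and denominator 3 times the quotient is (64*e^(4*z) - 24*cos(2*z))/(6); at z = 0 this is 20/3.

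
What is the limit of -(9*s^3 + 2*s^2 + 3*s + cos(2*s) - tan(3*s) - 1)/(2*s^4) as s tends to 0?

-1/3

Substitution gives 0/0 (the numerator vanishes to order 4).
Expand each term to order s^4: the coefficient of s^4 in −tan(3s) is 0 and in cos(2s) is 2/3.
Lower-order terms cancel with the polynomial part, so the numerator is (2/3)·s^4 + o(s^4), and the limit is (2/3)/(-2) = -1/3.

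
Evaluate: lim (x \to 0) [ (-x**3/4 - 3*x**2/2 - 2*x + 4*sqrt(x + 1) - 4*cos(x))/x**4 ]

Substitution gives 0/0; apply L'Hôpital's rule 4 times.
After differentiating numerator and denominator 4 times the quotient is (-4*cos(x) - 15/(4*(x + 1)^(7/2)))/(24); at x = 0 this is -31/96.

-31/96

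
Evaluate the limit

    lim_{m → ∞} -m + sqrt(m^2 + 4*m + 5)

This has the form ∞ − ∞. Multiply and divide by the conjugate √(m^2 + 4*m + 5) + m.
That gives (4m + 5) / (√(m^2 + 4*m + 5) + m).
Divide numerator and denominator by m: the limit is 4/(2·1) = 2.

2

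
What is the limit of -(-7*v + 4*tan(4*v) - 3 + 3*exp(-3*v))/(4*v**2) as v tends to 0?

-27/8

Substitution gives 0/0 (the numerator vanishes to order 2).
Expand each term to order v^2: the coefficient of v^2 in 3·e^(-3v) is 27/2 and in 4·tan(4v) is 0.
Lower-order terms cancel with the polynomial part, so the numerator is (27/2)·v^2 + o(v^2), and the limit is (27/2)/(-4) = -27/8.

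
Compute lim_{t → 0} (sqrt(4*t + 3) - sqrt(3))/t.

2*√(3)/3

A 0/0 form; rationalise with √(3 + 4t) + √3. This collapses the numerator to 4t, leaving 4/(√(3 + 4t) + √3) → 4/(2√3) = 2*√(3)/3.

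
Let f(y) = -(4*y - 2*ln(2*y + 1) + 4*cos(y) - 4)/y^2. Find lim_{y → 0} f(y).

Substitution gives 0/0 (the numerator vanishes to order 2).
Expand each term to order y^2: the coefficient of y^2 in -2·ln(1 + 2y) is 4 and in 4·cos(y) is -2.
Lower-order terms cancel with the polynomial part, so the numerator is (2)·y^2 + o(y^2), and the limit is (2)/(-1) = -2.

-2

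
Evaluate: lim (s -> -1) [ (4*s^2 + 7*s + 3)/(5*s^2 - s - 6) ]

Direct substitution gives 0/0, so factor. Both numerator and denominator have (s + 1) as a factor.
After cancelling, the expression reduces to (4*s + 3)/(5*s - 6).
Substituting s = -1 gives 1/11.

1/11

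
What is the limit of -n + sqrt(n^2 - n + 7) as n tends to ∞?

An ∞ − ∞ form. Rationalising with the conjugate, the difference becomes (-n + 7) / (√(n^2 - n + 7) + n).
For large n the denominator behaves like 2·n, so the quotient tends to -1/2 = -1/2.

-1/2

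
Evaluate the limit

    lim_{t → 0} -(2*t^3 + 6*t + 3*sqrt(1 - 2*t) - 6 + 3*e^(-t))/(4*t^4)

Substitution gives 0/0; apply L'Hôpital's rule 4 times.
After differentiating numerator and denominator 4 times the quotient is (3*e^(-t) - 45/(1 - 2*t)^(7/2))/(-96); at t = 0 this is 7/16.

7/16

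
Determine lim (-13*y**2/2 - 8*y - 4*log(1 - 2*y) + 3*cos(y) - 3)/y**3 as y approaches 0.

32/3

Substitution gives 0/0; apply L'Hôpital's rule 3 times.
After differentiating numerator and denominator 3 times the quotient is (3*sin(y) - 64/(2*y - 1)^3)/(6); at y = 0 this is 32/3.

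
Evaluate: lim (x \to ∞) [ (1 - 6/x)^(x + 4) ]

The base → 1 and the exponent → ∞: a 1^∞ form.
Take logarithms: (x + 4)·ln(1 - 6/x). Since ln(1+u) ~ u for small u, this behaves like (x)·(-6/x) → -6.
So the limit is e^(-6).

e^(-6)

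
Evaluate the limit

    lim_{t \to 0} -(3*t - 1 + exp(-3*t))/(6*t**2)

Direct substitution gives 0/0.
Apply L'Hôpital: lim (3 - 3*e^(-3*t))/(-12*t), still 0/0.
After 2 applications of L'Hôpital's rule the quotient is (9*e^(-3*t))/(-12); substituting t = 0 gives -3/4.

-3/4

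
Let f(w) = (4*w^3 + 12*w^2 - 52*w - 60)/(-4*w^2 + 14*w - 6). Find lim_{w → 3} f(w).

Since w = 3 makes numerator and denominator zero, (w - 3) divides both.
Cancelling it gives (4*w^2 + 24*w + 20)/(2 - 4*w); now plug in w = 3 to get -64/5.

-64/5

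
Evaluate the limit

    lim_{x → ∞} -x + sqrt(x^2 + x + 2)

This has the form ∞ − ∞. Multiply and divide by the conjugate √(x^2 + x + 2) + x.
That gives (x + 2) / (√(x^2 + x + 2) + x).
Divide numerator and denominator by x: the limit is 1/(2·1) = 1/2.

1/2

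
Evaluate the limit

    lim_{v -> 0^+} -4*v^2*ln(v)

This is a 0·(−∞) form. Rewrite as -4·ln(v) / v^(−2) and apply L'Hôpital:
the derivative quotient is -4·(1/v) / (−2·v^(−3)) = (4/2)·v^2 → 0.

0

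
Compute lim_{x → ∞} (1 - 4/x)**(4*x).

e^(-16)

Let L be the limit and take ln: ln L = lim (4x)·ln(1 - 4/x) = lim (4x)·(-4/x + O(1/x²)) = -16.
Hence L = e^(-16).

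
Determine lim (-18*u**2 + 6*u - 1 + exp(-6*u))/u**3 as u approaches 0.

-36

Direct substitution gives 0/0.
Apply L'Hôpital: lim (-36*u + 6 - 6*e^(-6*u))/(3*u^2), still 0/0.
Apply L'Hôpital: lim (-36 + 36*e^(-6*u))/(6*u), still 0/0.
After 3 applications of L'Hôpital's rule the quotient is (-216*e^(-6*u))/(6); substituting u = 0 gives -36.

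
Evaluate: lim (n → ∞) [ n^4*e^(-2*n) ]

0

Write as n^4/e^{2n}, an ∞/∞ form.
Exponential growth dominates any polynomial, so repeated L'Hôpital (or the standard result) gives 0.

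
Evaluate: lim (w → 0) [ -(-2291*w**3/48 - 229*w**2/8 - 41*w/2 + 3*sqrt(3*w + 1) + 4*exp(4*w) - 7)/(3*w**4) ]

-12739/1152

Substitution gives 0/0; apply L'Hôpital's rule 4 times.
After differentiating numerator and denominator 4 times the quotient is (1024*e^(4*w) - 3645/(16*(3*w + 1)^(7/2)))/(-72); at w = 0 this is -12739/1152.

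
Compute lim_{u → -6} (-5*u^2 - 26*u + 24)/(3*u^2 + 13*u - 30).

At u = -6 both the top and bottom vanish — a removable singularity. Factoring out (u + 6) from each leaves (4 - 5*u)/(3*u - 5), which at u = -6 equals -34/23.

-34/23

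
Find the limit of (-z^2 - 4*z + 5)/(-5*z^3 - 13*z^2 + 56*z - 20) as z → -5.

-2/63

Since z = -5 makes numerator and denominator zero, (z + 5) divides both.
Cancelling it gives (1 - z)/(-5*z^2 + 12*z - 4); now plug in z = -5 to get -2/63.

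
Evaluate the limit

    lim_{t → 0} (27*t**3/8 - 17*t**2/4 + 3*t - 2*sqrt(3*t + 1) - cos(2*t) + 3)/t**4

Substitution gives 0/0 (the numerator vanishes to order 4).
Expand each term to order t^4: the coefficient of t^4 in -2·√(1 + 3t) is 405/64 and in −cos(2t) is -2/3.
Lower-order terms cancel with the polynomial part, so the numerator is (1087/192)·t^4 + o(t^4), and the limit is (1087/192)/(1) = 1087/192.

1087/192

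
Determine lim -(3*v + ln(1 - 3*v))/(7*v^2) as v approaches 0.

Direct substitution gives 0/0.
Apply L'Hôpital: lim (3 - 3/(1 - 3*v))/(-14*v), still 0/0.
After 2 applications of L'Hôpital's rule the quotient is (-9/(1 - 3*v)^2)/(-14); substituting v = 0 gives 9/14.

9/14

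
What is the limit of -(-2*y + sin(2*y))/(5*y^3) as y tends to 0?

4/15

Direct substitution gives 0/0.
Apply L'Hôpital: lim (2*cos(2*y) - 2)/(-15*y^2), still 0/0.
Apply L'Hôpital: lim (-4*sin(2*y))/(-30*y), still 0/0.
After 3 applications of L'Hôpital's rule the quotient is (-8*cos(2*y))/(-30); substituting y = 0 gives 4/15.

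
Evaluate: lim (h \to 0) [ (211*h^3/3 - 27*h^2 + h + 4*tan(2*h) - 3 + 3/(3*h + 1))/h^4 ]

Substitution gives 0/0 (the numerator vanishes to order 4).
Expand each term to order h^4: the coefficient of h^4 in 4·tan(2h) is 0 and in 3·1/(1 + 3h) is 243.
Lower-order terms cancel with the polynomial part, so the numerator is (243)·h^4 + o(h^4), and the limit is (243)/(1) = 243.

243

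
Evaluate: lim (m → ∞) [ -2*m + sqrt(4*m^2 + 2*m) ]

1/2

This has the form ∞ − ∞. Multiply and divide by the conjugate √(4*m^2 + 2*m) + 2m.
That gives (2m) / (√(4*m^2 + 2*m) + 2m).
Divide numerator and denominator by m: the limit is 2/(2·2) = 1/2.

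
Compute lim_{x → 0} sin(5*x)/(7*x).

Substitution gives 0/0.
Write it as (5/7)·sin(5x)/(5x); since sin(u)/u → 1, the limit is 5/7.

5/7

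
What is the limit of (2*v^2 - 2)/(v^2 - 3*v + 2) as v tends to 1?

-4

Since v = 1 makes numerator and denominator zero, (v - 1) divides both.
Cancelling it gives (2*v + 2)/(v - 2); now plug in v = 1 to get -4.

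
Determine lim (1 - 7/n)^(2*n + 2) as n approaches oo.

e^(-14)

The base → 1 and the exponent → ∞: a 1^∞ form.
Take logarithms: (2n + 2)·ln(1 - 7/n). Since ln(1+u) ~ u for small u, this behaves like (2n)·(-7/n) → -14.
So the limit is e^(-14).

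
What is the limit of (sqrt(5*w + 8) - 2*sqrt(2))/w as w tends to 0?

5*√(2)/8

A 0/0 form; rationalise with √(8 + 5w) + √8. This collapses the numerator to 5w, leaving 5/(√(8 + 5w) + √8) → 5/(2√8) = 5*√(2)/8.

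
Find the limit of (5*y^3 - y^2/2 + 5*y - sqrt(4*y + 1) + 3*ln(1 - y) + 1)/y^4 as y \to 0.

Substitution gives 0/0 (the numerator vanishes to order 4).
Expand each term to order y^4: the coefficient of y^4 in 3·ln(1 - y) is -3/4 and in −√(1 + 4y) is 10.
Lower-order terms cancel with the polynomial part, so the numerator is (37/4)·y^4 + o(y^4), and the limit is (37/4)/(1) = 37/4.

37/4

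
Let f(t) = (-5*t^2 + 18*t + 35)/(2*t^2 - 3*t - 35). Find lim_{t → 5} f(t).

-32/17

Since t = 5 makes numerator and denominator zero, (t - 5) divides both.
Cancelling it gives (-5*t - 7)/(2*t + 7); now plug in t = 5 to get -32/17.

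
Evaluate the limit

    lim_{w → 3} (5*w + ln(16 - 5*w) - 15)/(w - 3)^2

-25/2

Direct substitution gives 0/0.
Apply L'Hôpital: lim (5 - 5/(16 - 5*w))/(2*w - 6), still 0/0.
After 2 applications of L'Hôpital's rule the quotient is (-25/(16 - 5*w)^2)/(2); substituting w = 3 gives -25/2.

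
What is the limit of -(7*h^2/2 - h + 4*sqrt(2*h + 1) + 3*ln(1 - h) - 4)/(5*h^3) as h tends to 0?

Substitution gives 0/0 (the numerator vanishes to order 3).
Expand each term to order h^3: the coefficient of h^3 in 3·ln(1 - h) is -1 and in 4·√(1 + 2h) is 2.
Lower-order terms cancel with the polynomial part, so the numerator is (1)·h^3 + o(h^3), and the limit is (1)/(-5) = -1/5.

-1/5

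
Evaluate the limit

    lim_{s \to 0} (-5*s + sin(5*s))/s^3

-125/6

Direct substitution gives 0/0.
Apply L'Hôpital: lim (5*cos(5*s) - 5)/(3*s^2), still 0/0.
Apply L'Hôpital: lim (-25*sin(5*s))/(6*s), still 0/0.
After 3 applications of L'Hôpital's rule the quotient is (-125*cos(5*s))/(6); substituting s = 0 gives -125/6.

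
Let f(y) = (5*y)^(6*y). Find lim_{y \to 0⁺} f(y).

1

Base → 0⁺ and exponent → 0⁺: a 0^0 form.
Take logs: 6y·ln(5y). This is 0·(−∞); rewriting as ln(5y)/(1/(6y)) and applying L'Hôpital gives 0.
Hence the limit is e^0 = 1.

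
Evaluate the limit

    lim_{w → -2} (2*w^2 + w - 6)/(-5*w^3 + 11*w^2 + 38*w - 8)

Direct substitution gives 0/0, so factor. Both numerator and denominator have (w + 2) as a factor.
After cancelling, the expression reduces to (2*w - 3)/(-5*w^2 + 21*w - 4).
Substituting w = -2 gives 7/66.

7/66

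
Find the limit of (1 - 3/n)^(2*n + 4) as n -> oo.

Let L be the limit and take ln: ln L = lim (2n + 4)·ln(1 - 3/n) = lim (2n + 4)·(-3/n + O(1/n²)) = -6.
Hence L = e^(-6).

e^(-6)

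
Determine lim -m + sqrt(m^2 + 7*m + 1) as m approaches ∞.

This has the form ∞ − ∞. Multiply and divide by the conjugate √(m^2 + 7*m + 1) + m.
That gives (7m + 1) / (√(m^2 + 7*m + 1) + m).
Divide numerator and denominator by m: the limit is 7/(2·1) = 7/2.

7/2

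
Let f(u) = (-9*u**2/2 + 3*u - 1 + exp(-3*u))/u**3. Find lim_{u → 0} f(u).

Direct substitution gives 0/0.
Apply L'Hôpital: lim (-9*u + 3 - 3*e^(-3*u))/(3*u^2), still 0/0.
Apply L'Hôpital: lim (-9 + 9*e^(-3*u))/(6*u), still 0/0.
After 3 applications of L'Hôpital's rule the quotient is (-27*e^(-3*u))/(6); substituting u = 0 gives -9/2.

-9/2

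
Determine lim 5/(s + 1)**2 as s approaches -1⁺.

∞

As s → -1⁺, (s + 1) → 0⁺, so (s + 1)^2 → 0⁺ and 5/(s + 1)^2 → ∞.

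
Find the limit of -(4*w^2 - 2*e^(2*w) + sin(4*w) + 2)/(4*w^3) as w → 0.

10/3

Substitution gives 0/0 (the numerator vanishes to order 3).
Expand each term to order w^3: the coefficient of w^3 in sin(4w) is -32/3 and in -2·e^(2w) is -8/3.
Lower-order terms cancel with the polynomial part, so the numerator is (-40/3)·w^3 + o(w^3), and the limit is (-40/3)/(-4) = 10/3.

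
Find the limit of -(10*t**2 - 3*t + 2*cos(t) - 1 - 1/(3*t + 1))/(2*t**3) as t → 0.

Substitution gives 0/0 (the numerator vanishes to order 3).
Expand each term to order t^3: the coefficient of t^3 in −1/(1 + 3t) is 27 and in 2·cos(t) is 0.
Lower-order terms cancel with the polynomial part, so the numerator is (27)·t^3 + o(t^3), and the limit is (27)/(-2) = -27/2.

-27/2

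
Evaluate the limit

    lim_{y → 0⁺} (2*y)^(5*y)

Base → 0⁺ and exponent → 0⁺: a 0^0 form.
Take logs: 5y·ln(2y). This is 0·(−∞); rewriting as ln(2y)/(1/(5y)) and applying L'Hôpital gives 0.
Hence the limit is e^0 = 1.

1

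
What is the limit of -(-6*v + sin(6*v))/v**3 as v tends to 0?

36

Direct substitution gives 0/0.
Apply L'Hôpital: lim (6*cos(6*v) - 6)/(-3*v^2), still 0/0.
Apply L'Hôpital: lim (-36*sin(6*v))/(-6*v), still 0/0.
After 3 applications of L'Hôpital's rule the quotient is (-216*cos(6*v))/(-6); substituting v = 0 gives 36.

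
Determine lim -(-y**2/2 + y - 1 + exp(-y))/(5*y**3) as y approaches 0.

1/30

Direct substitution gives 0/0.
Apply L'Hôpital: lim (-y + 1 - e^(-y))/(-15*y^2), still 0/0.
Apply L'Hôpital: lim (-1 + e^(-y))/(-30*y), still 0/0.
After 3 applications of L'Hôpital's rule the quotient is (-e^(-y))/(-30); substituting y = 0 gives 1/30.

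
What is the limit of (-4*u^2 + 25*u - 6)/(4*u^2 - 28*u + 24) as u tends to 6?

Direct substitution gives 0/0, so factor. Both numerator and denominator have (u - 6) as a factor.
After cancelling, the expression reduces to (1 - 4*u)/(4*u - 4).
Substituting u = 6 gives -23/20.

-23/20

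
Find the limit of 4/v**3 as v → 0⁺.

∞

As v → 0⁺, (v) → 0⁺, so (v)^3 → 0⁺ and 4/(v)^3 → ∞.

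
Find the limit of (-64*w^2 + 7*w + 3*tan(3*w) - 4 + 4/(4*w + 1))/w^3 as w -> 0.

Substitution gives 0/0; apply L'Hôpital's rule 3 times.
After differentiating numerator and denominator 3 times the quotient is (486*tan(3*w)^2/cos(3*w)^2 + 162/cos(3*w)^2 - 1536/(4*w + 1)^4)/(6); at w = 0 this is -229.

-229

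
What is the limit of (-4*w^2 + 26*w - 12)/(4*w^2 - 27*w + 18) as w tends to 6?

Since w = 6 makes numerator and denominator zero, (w - 6) divides both.
Cancelling it gives (2 - 4*w)/(4*w - 3); now plug in w = 6 to get -22/21.

-22/21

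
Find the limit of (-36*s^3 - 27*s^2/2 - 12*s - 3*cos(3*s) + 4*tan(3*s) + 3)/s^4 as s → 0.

Substitution gives 0/0; apply L'Hôpital's rule 4 times.
After differentiating numerator and denominator 4 times the quotient is (-243*cos(3*s) + 7776*tan(3*s)^5 + 12960*tan(3*s)^3 + 5184*tan(3*s))/(24); at s = 0 this is -81/8.

-81/8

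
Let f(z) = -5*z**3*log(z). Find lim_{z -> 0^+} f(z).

0

This is a 0·(−∞) form. Rewrite as -5·ln(z) / z^(−3) and apply L'Hôpital:
the derivative quotient is -5·(1/z) / (−3·z^(−4)) = (5/3)·z^3 → 0.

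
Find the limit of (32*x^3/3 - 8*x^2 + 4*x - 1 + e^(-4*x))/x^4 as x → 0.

Direct substitution gives 0/0.
Apply L'Hôpital: lim (32*x^2 - 16*x + 4 - 4*e^(-4*x))/(4*x^3), still 0/0.
Apply L'Hôpital: lim (64*x - 16 + 16*e^(-4*x))/(12*x^2), still 0/0.
Apply L'Hôpital: lim (64 - 64*e^(-4*x))/(24*x), still 0/0.
After 4 applications of L'Hôpital's rule the quotient is (256*e^(-4*x))/(24); substituting x = 0 gives 32/3.

32/3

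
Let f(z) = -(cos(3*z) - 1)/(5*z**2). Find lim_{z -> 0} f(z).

9/10

Direct substitution gives 0/0.
Apply L'Hôpital: lim (-3*sin(3*z))/(-10*z), still 0/0.
After 2 applications of L'Hôpital's rule the quotient is (-9*cos(3*z))/(-10); substituting z = 0 gives 9/10.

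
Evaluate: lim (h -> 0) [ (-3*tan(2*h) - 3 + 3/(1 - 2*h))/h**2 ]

12

Substitution gives 0/0; apply L'Hôpital's rule 2 times.
After differentiating numerator and denominator 2 times the quotient is (-24*tan(2*h)/cos(2*h)^2 - 24/(2*h - 1)^3)/(2); at h = 0 this is 12.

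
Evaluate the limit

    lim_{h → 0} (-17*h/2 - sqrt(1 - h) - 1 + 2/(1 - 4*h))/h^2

Substitution gives 0/0; apply L'Hôpital's rule 2 times.
After differentiating numerator and denominator 2 times the quotient is (-64/(4*h - 1)^3 + 1/(4*(1 - h)^(3/2)))/(2); at h = 0 this is 257/8.

257/8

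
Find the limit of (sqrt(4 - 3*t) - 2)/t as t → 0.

Substitution gives 0/0. Multiply numerator and denominator by the conjugate √(4 - 3t) + √4.
The numerator becomes (4 - 3t) − 4 = -3t, so the expression simplifies to -3/(√(4 - 3t) + √4).
Letting t → 0 gives -3/(2√4) = -3/4.

-3/4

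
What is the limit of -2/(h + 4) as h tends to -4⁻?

∞

As h → -4⁻, (h + 4) → 0⁻, so (h + 4)^1 → 0⁻ and -2/(h + 4)^1 → ∞.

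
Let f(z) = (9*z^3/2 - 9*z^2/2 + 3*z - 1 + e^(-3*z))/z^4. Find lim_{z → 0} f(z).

Direct substitution gives 0/0.
Apply L'Hôpital: lim (27*z^2/2 - 9*z + 3 - 3*e^(-3*z))/(4*z^3), still 0/0.
Apply L'Hôpital: lim (27*z - 9 + 9*e^(-3*z))/(12*z^2), still 0/0.
Apply L'Hôpital: lim (27 - 27*e^(-3*z))/(24*z), still 0/0.
After 4 applications of L'Hôpital's rule the quotient is (81*e^(-3*z))/(24); substituting z = 0 gives 27/8.

27/8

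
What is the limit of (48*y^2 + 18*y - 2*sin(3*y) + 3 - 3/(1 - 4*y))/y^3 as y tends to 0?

-183

Substitution gives 0/0 (the numerator vanishes to order 3).
Expand each term to order y^3: the coefficient of y^3 in -3·1/(1 - 4y) is -192 and in -2·sin(3y) is 9.
Lower-order terms cancel with the polynomial part, so the numerator is (-183)·y^3 + o(y^3), and the limit is (-183)/(1) = -183.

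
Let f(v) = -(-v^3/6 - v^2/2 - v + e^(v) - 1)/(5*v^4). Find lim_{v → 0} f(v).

-1/120

Direct substitution gives 0/0.
Apply L'Hôpital: lim (-v^2/2 - v + e^(v) - 1)/(-20*v^3), still 0/0.
Apply L'Hôpital: lim (-v + e^(v) - 1)/(-60*v^2), still 0/0.
Apply L'Hôpital: lim (e^(v) - 1)/(-120*v), still 0/0.
After 4 applications of L'Hôpital's rule the quotient is (e^(v))/(-120); substituting v = 0 gives -1/120.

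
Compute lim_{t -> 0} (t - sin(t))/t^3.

1/6

Direct substitution gives 0/0.
Apply L'Hôpital: lim (1 - cos(t))/(3*t^2), still 0/0.
Apply L'Hôpital: lim (sin(t))/(6*t), still 0/0.
After 3 applications of L'Hôpital's rule the quotient is (cos(t))/(6); substituting t = 0 gives 1/6.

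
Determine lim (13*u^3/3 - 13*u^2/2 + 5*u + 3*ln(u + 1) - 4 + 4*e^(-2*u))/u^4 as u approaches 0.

23/12

Substitution gives 0/0 (the numerator vanishes to order 4).
Expand each term to order u^4: the coefficient of u^4 in 3·ln(1 + u) is -3/4 and in 4·e^(-2u) is 8/3.
Lower-order terms cancel with the polynomial part, so the numerator is (23/12)·u^4 + o(u^4), and the limit is (23/12)/(1) = 23/12.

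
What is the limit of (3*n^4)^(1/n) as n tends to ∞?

Base → ∞ and exponent → 0: an ∞^0 form.
Take logs: (1/n)·ln(3·n^4) = (ln 3 + 4·ln n)/n → 0.
So the limit is e^0 = 1.

1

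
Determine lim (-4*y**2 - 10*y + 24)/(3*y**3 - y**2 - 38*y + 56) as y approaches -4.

Since y = -4 makes numerator and denominator zero, (y + 4) divides both.
Cancelling it gives (6 - 4*y)/(3*y^2 - 13*y + 14); now plug in y = -4 to get 11/57.

11/57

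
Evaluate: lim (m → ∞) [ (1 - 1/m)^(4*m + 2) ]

e^(-4)

Write it as [(1 - 1/m)^m]^(4) · (1 - 1/m)^(2). The bracketed term tends to e^(-1) and the second factor to 1, so the limit is e^(-4).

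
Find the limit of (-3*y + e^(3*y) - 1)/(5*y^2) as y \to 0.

9/10

Direct substitution gives 0/0.
Apply L'Hôpital: lim (3*e^(3*y) - 3)/(10*y), still 0/0.
After 2 applications of L'Hôpital's rule the quotient is (9*e^(3*y))/(10); substituting y = 0 gives 9/10.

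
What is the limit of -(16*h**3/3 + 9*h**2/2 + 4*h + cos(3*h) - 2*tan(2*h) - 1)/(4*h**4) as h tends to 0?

Substitution gives 0/0; apply L'Hôpital's rule 4 times.
After differentiating numerator and denominator 4 times the quotient is (81*cos(3*h) - 768*tan(2*h)^5 - 1280*tan(2*h)^3 - 512*tan(2*h))/(-96); at h = 0 this is -27/32.

-27/32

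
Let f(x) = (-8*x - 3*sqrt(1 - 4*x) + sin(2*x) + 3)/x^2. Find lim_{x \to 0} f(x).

Substitution gives 0/0; apply L'Hôpital's rule 2 times.
After differentiating numerator and denominator 2 times the quotient is (-4*sin(2*x) + 12/(1 - 4*x)^(3/2))/(2); at x = 0 this is 6.

6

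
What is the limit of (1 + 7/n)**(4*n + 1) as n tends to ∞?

e^(28)

Write it as [(1 + 7/n)^n]^(4) · (1 + 7/n)^(1). The bracketed term tends to e^(7) and the second factor to 1, so the limit is e^(28).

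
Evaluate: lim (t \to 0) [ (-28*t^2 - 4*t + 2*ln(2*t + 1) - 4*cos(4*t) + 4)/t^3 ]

Substitution gives 0/0 (the numerator vanishes to order 3).
Expand each term to order t^3: the coefficient of t^3 in -4·cos(4t) is 0 and in 2·ln(1 + 2t) is 16/3.
Lower-order terms cancel with the polynomial part, so the numerator is (16/3)·t^3 + o(t^3), and the limit is (16/3)/(1) = 16/3.

16/3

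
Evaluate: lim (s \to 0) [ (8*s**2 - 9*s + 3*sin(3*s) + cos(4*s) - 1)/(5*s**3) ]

Substitution gives 0/0; apply L'Hôpital's rule 3 times.
After differentiating numerator and denominator 3 times the quotient is (64*sin(4*s) - 81*cos(3*s))/(30); at s = 0 this is -27/10.

-27/10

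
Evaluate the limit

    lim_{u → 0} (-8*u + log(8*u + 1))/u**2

Direct substitution gives 0/0.
Apply L'Hôpital: lim (-8 + 8/(8*u + 1))/(2*u), still 0/0.
After 2 applications of L'Hôpital's rule the quotient is (-64/(8*u + 1)^2)/(2); substituting u = 0 gives -32.

-32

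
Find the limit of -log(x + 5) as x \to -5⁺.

As x → -5⁺, x + 5 → 0⁺ and ln(x + 5) → −∞.
Multiplying by -1 gives ∞.

∞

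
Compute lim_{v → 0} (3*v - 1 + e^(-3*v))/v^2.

Direct substitution gives 0/0.
Apply L'Hôpital: lim (3 - 3*e^(-3*v))/(2*v), still 0/0.
After 2 applications of L'Hôpital's rule the quotient is (9*e^(-3*v))/(2); substituting v = 0 gives 9/2.

9/2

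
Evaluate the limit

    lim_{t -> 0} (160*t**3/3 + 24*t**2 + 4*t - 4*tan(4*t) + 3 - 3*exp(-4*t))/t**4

-32

Substitution gives 0/0 (the numerator vanishes to order 4).
Expand each term to order t^4: the coefficient of t^4 in -3·e^(-4t) is -32 and in -4·tan(4t) is 0.
Lower-order terms cancel with the polynomial part, so the numerator is (-32)·t^4 + o(t^4), and the limit is (-32)/(1) = -32.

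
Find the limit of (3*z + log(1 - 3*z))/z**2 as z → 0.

Direct substitution gives 0/0.
Apply L'Hôpital: lim (3 - 3/(1 - 3*z))/(2*z), still 0/0.
After 2 applications of L'Hôpital's rule the quotient is (-9/(1 - 3*z)^2)/(2); substituting z = 0 gives -9/2.

-9/2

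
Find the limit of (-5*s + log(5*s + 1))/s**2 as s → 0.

Direct substitution gives 0/0.
Apply L'Hôpital: lim (-5 + 5/(5*s + 1))/(2*s), still 0/0.
After 2 applications of L'Hôpital's rule the quotient is (-25/(5*s + 1)^2)/(2); substituting s = 0 gives -25/2.

-25/2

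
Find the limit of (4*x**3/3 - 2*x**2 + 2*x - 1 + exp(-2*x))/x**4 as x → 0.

Direct substitution gives 0/0.
Apply L'Hôpital: lim (4*x^2 - 4*x + 2 - 2*e^(-2*x))/(4*x^3), still 0/0.
Apply L'Hôpital: lim (8*x - 4 + 4*e^(-2*x))/(12*x^2), still 0/0.
Apply L'Hôpital: lim (8 - 8*e^(-2*x))/(24*x), still 0/0.
After 4 applications of L'Hôpital's rule the quotient is (16*e^(-2*x))/(24); substituting x = 0 gives 2/3.

2/3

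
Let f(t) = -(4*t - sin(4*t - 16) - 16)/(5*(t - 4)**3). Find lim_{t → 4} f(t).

Direct substitution gives 0/0.
Apply L'Hôpital: lim (4 - 4*cos(4*t - 16))/(-15*(t - 4)^2), still 0/0.
Apply L'Hôpital: lim (16*sin(4*t - 16))/(120 - 30*t), still 0/0.
After 3 applications of L'Hôpital's rule the quotient is (64*cos(4*t - 16))/(-30); substituting t = 4 gives -32/15.

-32/15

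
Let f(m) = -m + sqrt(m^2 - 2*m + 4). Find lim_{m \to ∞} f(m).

This has the form ∞ − ∞. Multiply and divide by the conjugate √(m^2 - 2*m + 4) + m.
That gives (-2m + 4) / (√(m^2 - 2*m + 4) + m).
Divide numerator and denominator by m: the limit is -2/(2·1) = -1.

-1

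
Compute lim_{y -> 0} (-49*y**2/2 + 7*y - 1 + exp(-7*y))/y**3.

-343/6

Direct substitution gives 0/0.
Apply L'Hôpital: lim (-49*y + 7 - 7*e^(-7*y))/(3*y^2), still 0/0.
Apply L'Hôpital: lim (-49 + 49*e^(-7*y))/(6*y), still 0/0.
After 3 applications of L'Hôpital's rule the quotient is (-343*e^(-7*y))/(6); substituting y = 0 gives -343/6.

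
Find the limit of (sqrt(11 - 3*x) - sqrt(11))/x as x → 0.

-3*√(11)/22

A 0/0 form; rationalise with √(11 - 3x) + √11. This collapses the numerator to -3x, leaving -3/(√(11 - 3x) + √11) → -3/(2√11) = -3*√(11)/22.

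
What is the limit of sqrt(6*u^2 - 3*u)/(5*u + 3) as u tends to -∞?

-√(6)/5

For large |u|, √(6*u^2 - 3*u) ≈ √6·|u| and the denominator ≈ 5u.
Since u → −∞, |u| = −u, giving −√6/(5) = -√(6)/5.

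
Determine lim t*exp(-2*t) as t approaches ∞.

Write as t^1/e^{2t}, an ∞/∞ form.
Exponential growth dominates any polynomial, so repeated L'Hôpital (or the standard result) gives 0.

0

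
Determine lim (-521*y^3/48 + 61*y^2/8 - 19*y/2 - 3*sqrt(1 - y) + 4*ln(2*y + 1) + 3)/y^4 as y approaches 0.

Substitution gives 0/0; apply L'Hôpital's rule 4 times.
After differentiating numerator and denominator 4 times the quotient is (-384/(2*y + 1)^4 + 45/(16*(1 - y)^(7/2)))/(24); at y = 0 this is -2033/128.

-2033/128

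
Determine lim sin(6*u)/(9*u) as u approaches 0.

2/3

Substitution gives 0/0.
Write it as (6/9)·sin(6u)/(6u); since sin(θ)/θ → 1, the limit is 2/3.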